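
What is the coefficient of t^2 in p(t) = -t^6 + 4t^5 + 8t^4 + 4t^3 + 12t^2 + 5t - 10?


Read off the coefficient of t^2: 12


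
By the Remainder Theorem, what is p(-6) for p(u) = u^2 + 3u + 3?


By the Remainder Theorem, the remainder equals p(-6):
  1*(-6)^2 = 36
  3*(-6)^1 = -18
  constant: 3
Sum: 36 - 18 + 3 = 21


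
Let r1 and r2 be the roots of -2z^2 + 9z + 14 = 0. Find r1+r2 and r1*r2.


For az^2+bz+c=0: sum = -b/a, product = c/a.
a=-2, b=9, c=14
Sum = -(9)/-2 = 9/2
Product = (14)/-2 = -7


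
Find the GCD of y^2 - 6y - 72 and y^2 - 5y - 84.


Factor each:
  y^2 - 6y - 72 = (y - 12)(y + 6)
  y^2 - 5y - 84 = (y - 12)(y + 7)
Common monic factor: y - 12


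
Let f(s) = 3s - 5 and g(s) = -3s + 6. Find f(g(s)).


Substitute g(s) into f:
f(g(s)) = 3*(-3s + 6) + (-5)
Expand and combine: -9s + 13


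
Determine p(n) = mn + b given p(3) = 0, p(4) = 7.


p(n) = mn + b. Using p(3)=0, p(4)=7:
m = (0 - 7)/(3 - 4) = -7/-1 = 7
b = 0 - m*(3) = 0 - 21 = -21
p(n) = 7n - 21


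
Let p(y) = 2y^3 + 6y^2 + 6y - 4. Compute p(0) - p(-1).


p(0) = -4
p(-1) = -6
p(0) - p(-1) = -4 + 6 = 2


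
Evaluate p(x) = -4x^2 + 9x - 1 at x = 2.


Using direct substitution:
  -4 * (2)^2 = -16
  9 * (2)^1 = 18
  constant: -1
Sum = -16 + 18 - 1 = 1


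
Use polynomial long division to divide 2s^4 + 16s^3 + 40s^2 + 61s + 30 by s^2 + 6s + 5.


(2s^4 + 16s^3 + 40s^2 + 61s + 30) / (s^2 + 6s + 5)
Step 1: 2s^2 * (s^2 + 6s + 5) = 2s^4 + 12s^3 + 10s^2; subtract.
Step 2: 4s * (s^2 + 6s + 5) = 4s^3 + 24s^2 + 20s; subtract.
Step 3: 6 * (s^2 + 6s + 5) = 6s^2 + 36s + 30; subtract.
Quotient: 2s^2 + 4s + 6, Remainder: 5s


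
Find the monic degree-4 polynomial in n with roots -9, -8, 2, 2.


p(n) = (n + 9)(n + 8)(n - 2)(n - 2)
Expand: n^4 + 13n^3 + 8n^2 - 220n + 288


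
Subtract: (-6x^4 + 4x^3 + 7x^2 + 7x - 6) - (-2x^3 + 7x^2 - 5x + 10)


Distribute the minus sign:
  (-6x^4 + 4x^3 + 7x^2 + 7x - 6)
- (-2x^3 + 7x^2 - 5x + 10)
Negate second polynomial: 2x^3 - 7x^2 + 5x - 10
Add: -6x^4 + 6x^3 + 12x - 16


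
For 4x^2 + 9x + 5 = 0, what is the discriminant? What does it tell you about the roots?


D = b^2 - 4ac = (9)^2 - 4(4)(5) = 81 - 80 = 1
Since D > 0: two distinct rational roots


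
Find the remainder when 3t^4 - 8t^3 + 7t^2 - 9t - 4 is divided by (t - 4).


By the Remainder Theorem, the remainder equals p(4):
  3*(4)^4 = 768
  -8*(4)^3 = -512
  7*(4)^2 = 112
  -9*(4)^1 = -36
  constant: -4
Sum: 768 - 512 + 112 - 36 - 4 = 328


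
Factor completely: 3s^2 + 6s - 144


Roots satisfy r1 + r2 = -b/a = -2 and r1*r2 = c/a = -48.
So r1 = 6, r2 = -8.
3s^2 + 6s - 144 = 3(s - r1)(s - r2) = 3(s - 6)(s + 8)


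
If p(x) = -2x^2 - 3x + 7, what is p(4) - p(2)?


p(4) = -37
p(2) = -7
p(4) - p(2) = -37 + 7 = -30


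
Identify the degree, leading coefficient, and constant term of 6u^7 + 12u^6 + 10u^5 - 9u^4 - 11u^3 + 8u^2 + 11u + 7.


Highest power of u is 7, with coefficient 6. Constant term is 7.
Degree = 7, leading coefficient = 6, constant term = 7


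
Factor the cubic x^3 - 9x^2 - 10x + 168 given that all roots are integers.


Try integer roots (divisors of 168). x=-4: p(-4)=0.
Divide out (x + 4): quotient is x^2 - 13x + 42.
Factor the quadratic: (x - 7)(x - 6)
Result: (x + 4)(x - 7)(x - 6)


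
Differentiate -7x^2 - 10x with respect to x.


Apply the power rule term by term:
  d/dx(-7x^2) = -14x
  d/dx(-10x) = -10
p'(x) = -14x - 10


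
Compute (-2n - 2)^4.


Expand (-2n - 2)^4 by repeated multiplication:
  (-2n - 2)^2 = 4n^2 + 8n + 4
  (-2n - 2)^3 = -8n^3 - 24n^2 - 24n - 8
= 16n^4 + 64n^3 + 96n^2 + 64n + 16


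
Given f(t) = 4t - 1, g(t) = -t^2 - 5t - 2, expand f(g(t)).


Substitute g(t) into f:
f(g(t)) = 4*(-t^2 - 5t - 2) + (-1)
Expand and combine: -4t^2 - 20t - 9


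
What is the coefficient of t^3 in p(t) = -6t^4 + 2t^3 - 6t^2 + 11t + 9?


Read off the coefficient of t^3: 2


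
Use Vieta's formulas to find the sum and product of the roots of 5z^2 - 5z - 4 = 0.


For az^2+bz+c=0: sum = -b/a, product = c/a.
a=5, b=-5, c=-4
Sum = -(-5)/5 = 1
Product = (-4)/5 = -4/5


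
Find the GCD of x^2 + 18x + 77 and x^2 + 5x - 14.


Factor each:
  x^2 + 18x + 77 = (x + 7)(x + 11)
  x^2 + 5x - 14 = (x + 7)(x - 2)
Common monic factor: x + 7


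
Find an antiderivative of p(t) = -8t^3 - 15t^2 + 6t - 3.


Reverse power rule on each term:
  ∫ -8t^3 dt = -2t^4
  ∫ -15t^2 dt = -5t^3
  ∫ 6t dt = 3t^2
  ∫ -3 dt = -3t
F(t) = -2t^4 - 5t^3 + 3t^2 - 3t + C


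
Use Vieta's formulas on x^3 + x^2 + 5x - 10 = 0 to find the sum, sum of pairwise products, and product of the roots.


Monic cubic x^3+bx^2+cx+d=0: sum=-b, pairwise sum=c, product=-d.
b=1, c=5, d=-10
r1+r2+r3 = -1
r1r2+r1r3+r2r3 = 5
r1r2r3 = 10


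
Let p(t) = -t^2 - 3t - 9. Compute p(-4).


Using direct substitution:
  -1 * (-4)^2 = -16
  -3 * (-4)^1 = 12
  constant: -9
Sum = -16 + 12 - 9 = -13


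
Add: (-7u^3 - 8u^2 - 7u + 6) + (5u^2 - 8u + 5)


Align terms by degree and add:
  -7u^3 - 8u^2 - 7u + 6
+ 5u^2 - 8u + 5
= -7u^3 - 3u^2 - 15u + 11


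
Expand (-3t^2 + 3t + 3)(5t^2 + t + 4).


Distribute each term of the first polynomial:
  (-3t^2)(5t^2 + t + 4) = -15t^4 - 3t^3 - 12t^2
  (3t)(5t^2 + t + 4) = 15t^3 + 3t^2 + 12t
  (3)(5t^2 + t + 4) = 15t^2 + 3t + 12
Sum: -15t^4 + 12t^3 + 6t^2 + 15t + 12


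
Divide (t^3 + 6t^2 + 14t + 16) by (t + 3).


(t^3 + 6t^2 + 14t + 16) / (t + 3)
Step 1: t^2 * (t + 3) = t^3 + 3t^2; subtract.
Step 2: 3t * (t + 3) = 3t^2 + 9t; subtract.
Step 3: 5 * (t + 3) = 5t + 15; subtract.
Quotient: t^2 + 3t + 5, Remainder: 1


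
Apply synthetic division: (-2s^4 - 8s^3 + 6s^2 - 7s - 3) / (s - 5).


Synthetic division with c = 5. Coefficients: -2, -8, 6, -7, -3
Bring down -2.
  -2 * 5 = -10; -10 - 8 = -18
  -18 * 5 = -90; -90 + 6 = -84
  -84 * 5 = -420; -420 - 7 = -427
  -427 * 5 = -2135; -2135 - 3 = -2138
Quotient: -2s^3 - 18s^2 - 84s - 427, Remainder: -2138


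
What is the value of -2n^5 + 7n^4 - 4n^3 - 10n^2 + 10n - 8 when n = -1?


Using direct substitution:
  -2 * (-1)^5 = 2
  7 * (-1)^4 = 7
  -4 * (-1)^3 = 4
  -10 * (-1)^2 = -10
  10 * (-1)^1 = -10
  constant: -8
Sum = 2 + 7 + 4 - 10 - 10 - 8 = -15


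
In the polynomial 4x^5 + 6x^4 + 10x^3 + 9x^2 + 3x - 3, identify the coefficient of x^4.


Read off the coefficient of x^4: 6


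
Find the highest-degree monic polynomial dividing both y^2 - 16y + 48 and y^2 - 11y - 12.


Factor each:
  y^2 - 16y + 48 = (y - 12)(y - 4)
  y^2 - 11y - 12 = (y - 12)(y + 1)
Common monic factor: y - 12


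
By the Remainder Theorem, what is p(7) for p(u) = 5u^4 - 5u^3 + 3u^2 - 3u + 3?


By the Remainder Theorem, the remainder equals p(7):
  5*(7)^4 = 12005
  -5*(7)^3 = -1715
  3*(7)^2 = 147
  -3*(7)^1 = -21
  constant: 3
Sum: 12005 - 1715 + 147 - 21 + 3 = 10419


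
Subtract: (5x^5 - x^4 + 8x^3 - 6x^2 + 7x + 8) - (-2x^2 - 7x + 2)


Distribute the minus sign:
  (5x^5 - x^4 + 8x^3 - 6x^2 + 7x + 8)
- (-2x^2 - 7x + 2)
Negate second polynomial: 2x^2 + 7x - 2
Add: 5x^5 - x^4 + 8x^3 - 4x^2 + 14x + 6


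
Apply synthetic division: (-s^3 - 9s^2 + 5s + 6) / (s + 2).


Synthetic division with c = -2. Coefficients: -1, -9, 5, 6
Bring down -1.
  -1 * -2 = 2; 2 - 9 = -7
  -7 * -2 = 14; 14 + 5 = 19
  19 * -2 = -38; -38 + 6 = -32
Quotient: -s^2 - 7s + 19, Remainder: -32


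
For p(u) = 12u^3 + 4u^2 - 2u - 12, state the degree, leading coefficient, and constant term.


Highest power of u is 3, with coefficient 12. Constant term is -12.
Degree = 3, leading coefficient = 12, constant term = -12


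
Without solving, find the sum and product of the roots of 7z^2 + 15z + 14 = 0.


For az^2+bz+c=0: sum = -b/a, product = c/a.
a=7, b=15, c=14
Sum = -(15)/7 = -15/7
Product = (14)/7 = 2


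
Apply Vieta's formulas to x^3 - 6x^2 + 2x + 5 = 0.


Monic cubic x^3+bx^2+cx+d=0: sum=-b, pairwise sum=c, product=-d.
b=-6, c=2, d=5
r1+r2+r3 = 6
r1r2+r1r3+r2r3 = 2
r1r2r3 = -5


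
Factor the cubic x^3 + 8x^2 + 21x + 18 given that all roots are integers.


Try integer roots (divisors of 18). x=-2: p(-2)=0.
Divide out (x + 2): quotient is x^2 + 6x + 9.
Factor the quadratic: (x + 3)(x + 3)
Result: (x + 2)(x + 3)(x + 3)


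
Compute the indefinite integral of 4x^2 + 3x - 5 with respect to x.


Reverse power rule on each term:
  ∫ 4x^2 dx = (4/3)x^3
  ∫ 3x dx = (3/2)x^2
  ∫ -5 dx = -5x
F(x) = (4/3)x^3 + (3/2)x^2 - 5x + C


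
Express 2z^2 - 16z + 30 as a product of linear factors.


Roots satisfy r1 + r2 = -b/a = 8 and r1*r2 = c/a = 15.
So r1 = 5, r2 = 3.
2z^2 - 16z + 30 = 2(z - r1)(z - r2) = 2(z - 5)(z - 3)


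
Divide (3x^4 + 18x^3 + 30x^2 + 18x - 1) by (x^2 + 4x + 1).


(3x^4 + 18x^3 + 30x^2 + 18x - 1) / (x^2 + 4x + 1)
Step 1: 3x^2 * (x^2 + 4x + 1) = 3x^4 + 12x^3 + 3x^2; subtract.
Step 2: 6x * (x^2 + 4x + 1) = 6x^3 + 24x^2 + 6x; subtract.
Step 3: 3 * (x^2 + 4x + 1) = 3x^2 + 12x + 3; subtract.
Quotient: 3x^2 + 6x + 3, Remainder: -4


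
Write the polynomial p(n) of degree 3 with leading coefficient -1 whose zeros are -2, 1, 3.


p(n) = -(n + 2)(n - 1)(n - 3)
Expand: -n^3 + 2n^2 + 5n - 6


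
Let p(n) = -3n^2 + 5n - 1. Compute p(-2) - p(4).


p(-2) = -23
p(4) = -29
p(-2) - p(4) = -23 + 29 = 6


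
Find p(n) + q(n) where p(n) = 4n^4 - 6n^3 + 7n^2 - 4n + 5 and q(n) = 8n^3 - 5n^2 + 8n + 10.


Align terms by degree and add:
  4n^4 - 6n^3 + 7n^2 - 4n + 5
+ 8n^3 - 5n^2 + 8n + 10
= 4n^4 + 2n^3 + 2n^2 + 4n + 15


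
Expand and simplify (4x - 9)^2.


Expand (4x - 9)^2 by repeated multiplication:
= 16x^2 - 72x + 81


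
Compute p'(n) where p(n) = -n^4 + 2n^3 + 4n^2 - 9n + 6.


Apply the power rule term by term:
  d/dn(-n^4) = -4n^3
  d/dn(2n^3) = 6n^2
  d/dn(4n^2) = 8n
  d/dn(-9n) = -9
  d/dn(6) = 0
p'(n) = -4n^3 + 6n^2 + 8n - 9


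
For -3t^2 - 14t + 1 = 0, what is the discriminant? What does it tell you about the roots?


D = b^2 - 4ac = (-14)^2 - 4(-3)(1) = 196 + 12 = 208
Since D > 0: two distinct irrational roots


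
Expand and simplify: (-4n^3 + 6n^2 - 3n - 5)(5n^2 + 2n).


Distribute each term of the first polynomial:
  (-4n^3)(5n^2 + 2n) = -20n^5 - 8n^4
  (6n^2)(5n^2 + 2n) = 30n^4 + 12n^3
  (-3n)(5n^2 + 2n) = -15n^3 - 6n^2
  (-5)(5n^2 + 2n) = -25n^2 - 10n
Sum: -20n^5 + 22n^4 - 3n^3 - 31n^2 - 10n


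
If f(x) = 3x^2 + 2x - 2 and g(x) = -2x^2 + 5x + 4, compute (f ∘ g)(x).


Substitute g(x) into f:
f(g(x)) = 3*(-2x^2 + 5x + 4)^2 + 2*(-2x^2 + 5x + 4) + (-2)
(-2x^2 + 5x + 4)^2 = 4x^4 - 20x^3 + 9x^2 + 40x + 16
Expand and combine: 12x^4 - 60x^3 + 23x^2 + 130x + 54


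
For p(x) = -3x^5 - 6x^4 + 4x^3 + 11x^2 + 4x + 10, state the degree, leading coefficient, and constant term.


Highest power of x is 5, with coefficient -3. Constant term is 10.
Degree = 5, leading coefficient = -3, constant term = 10


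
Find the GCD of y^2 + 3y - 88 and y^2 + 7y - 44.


Factor each:
  y^2 + 3y - 88 = (y + 11)(y - 8)
  y^2 + 7y - 44 = (y + 11)(y - 4)
Common monic factor: y + 11


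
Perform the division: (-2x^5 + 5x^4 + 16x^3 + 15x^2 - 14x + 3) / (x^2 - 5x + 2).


(-2x^5 + 5x^4 + 16x^3 + 15x^2 - 14x + 3) / (x^2 - 5x + 2)
Step 1: -2x^3 * (x^2 - 5x + 2) = -2x^5 + 10x^4 - 4x^3; subtract.
Step 2: -5x^2 * (x^2 - 5x + 2) = -5x^4 + 25x^3 - 10x^2; subtract.
Step 3: -5x * (x^2 - 5x + 2) = -5x^3 + 25x^2 - 10x; subtract.
Step 4: 0 * (x^2 - 5x + 2) = 0; subtract.
Quotient: -2x^3 - 5x^2 - 5x, Remainder: -4x + 3


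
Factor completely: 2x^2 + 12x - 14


Roots satisfy r1 + r2 = -b/a = -6 and r1*r2 = c/a = -7.
So r1 = 1, r2 = -7.
2x^2 + 12x - 14 = 2(x - r1)(x - r2) = 2(x - 1)(x + 7)


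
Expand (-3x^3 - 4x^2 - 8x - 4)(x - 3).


Distribute each term of the first polynomial:
  (-3x^3)(x - 3) = -3x^4 + 9x^3
  (-4x^2)(x - 3) = -4x^3 + 12x^2
  (-8x)(x - 3) = -8x^2 + 24x
  (-4)(x - 3) = -4x + 12
Sum: -3x^4 + 5x^3 + 4x^2 + 20x + 12


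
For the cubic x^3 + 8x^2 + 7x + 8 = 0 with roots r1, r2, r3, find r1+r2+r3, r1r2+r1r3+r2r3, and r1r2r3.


Monic cubic x^3+bx^2+cx+d=0: sum=-b, pairwise sum=c, product=-d.
b=8, c=7, d=8
r1+r2+r3 = -8
r1r2+r1r3+r2r3 = 7
r1r2r3 = -8


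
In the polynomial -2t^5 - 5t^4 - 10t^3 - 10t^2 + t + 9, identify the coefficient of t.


Read off the coefficient of t: 1


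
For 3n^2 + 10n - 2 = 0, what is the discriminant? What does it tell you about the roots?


D = b^2 - 4ac = (10)^2 - 4(3)(-2) = 100 + 24 = 124
Since D > 0: two distinct irrational roots


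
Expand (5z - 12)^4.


Expand (5z - 12)^4 by repeated multiplication:
  (5z - 12)^2 = 25z^2 - 120z + 144
  (5z - 12)^3 = 125z^3 - 900z^2 + 2160z - 1728
= 625z^4 - 6000z^3 + 21600z^2 - 34560z + 20736


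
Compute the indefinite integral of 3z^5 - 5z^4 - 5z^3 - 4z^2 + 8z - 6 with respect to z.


Reverse power rule on each term:
  ∫ 3z^5 dz = (1/2)z^6
  ∫ -5z^4 dz = -z^5
  ∫ -5z^3 dz = -(5/4)z^4
  ∫ -4z^2 dz = -(4/3)z^3
  ∫ 8z dz = 4z^2
  ∫ -6 dz = -6z
F(z) = (1/2)z^6 - z^5 - (5/4)z^4 - (4/3)z^3 + 4z^2 - 6z + C


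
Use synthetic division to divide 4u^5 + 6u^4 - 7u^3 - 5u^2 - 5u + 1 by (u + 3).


Synthetic division with c = -3. Coefficients: 4, 6, -7, -5, -5, 1
Bring down 4.
  4 * -3 = -12; -12 + 6 = -6
  -6 * -3 = 18; 18 - 7 = 11
  11 * -3 = -33; -33 - 5 = -38
  -38 * -3 = 114; 114 - 5 = 109
  109 * -3 = -327; -327 + 1 = -326
Quotient: 4u^4 - 6u^3 + 11u^2 - 38u + 109, Remainder: -326


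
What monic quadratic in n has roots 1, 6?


p(n) = (n - 1)(n - 6)
Expand: n^2 - 7n + 6


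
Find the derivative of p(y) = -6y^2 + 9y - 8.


Apply the power rule term by term:
  d/dy(-6y^2) = -12y
  d/dy(9y) = 9
  d/dy(-8) = 0
p'(y) = -12y + 9


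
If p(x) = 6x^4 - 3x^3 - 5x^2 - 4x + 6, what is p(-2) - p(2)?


p(-2) = 114
p(2) = 50
p(-2) - p(2) = 114 - 50 = 64


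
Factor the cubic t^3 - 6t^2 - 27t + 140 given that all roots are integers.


Try integer roots (divisors of 140). t=4: p(4)=0.
Divide out (t - 4): quotient is t^2 - 2t - 35.
Factor the quadratic: (t - 7)(t + 5)
Result: (t - 4)(t - 7)(t + 5)


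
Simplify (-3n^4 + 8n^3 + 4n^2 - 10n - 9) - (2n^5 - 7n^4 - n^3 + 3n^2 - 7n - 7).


Distribute the minus sign:
  (-3n^4 + 8n^3 + 4n^2 - 10n - 9)
- (2n^5 - 7n^4 - n^3 + 3n^2 - 7n - 7)
Negate second polynomial: -2n^5 + 7n^4 + n^3 - 3n^2 + 7n + 7
Add: -2n^5 + 4n^4 + 9n^3 + n^2 - 3n - 2


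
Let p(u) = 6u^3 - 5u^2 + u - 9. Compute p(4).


Using direct substitution:
  6 * (4)^3 = 384
  -5 * (4)^2 = -80
  1 * (4)^1 = 4
  constant: -9
Sum = 384 - 80 + 4 - 9 = 299


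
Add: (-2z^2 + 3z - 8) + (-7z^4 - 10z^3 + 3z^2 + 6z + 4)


Align terms by degree and add:
  -2z^2 + 3z - 8
  -7z^4 - 10z^3 + 3z^2 + 6z + 4
= -7z^4 - 10z^3 + z^2 + 9z - 4


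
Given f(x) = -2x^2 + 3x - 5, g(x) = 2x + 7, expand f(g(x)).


Substitute g(x) into f:
f(g(x)) = -2*(2x + 7)^2 + 3*(2x + 7) + (-5)
(2x + 7)^2 = 4x^2 + 28x + 49
Expand and combine: -8x^2 - 50x - 82


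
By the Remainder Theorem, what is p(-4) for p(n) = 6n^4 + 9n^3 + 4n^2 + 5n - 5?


By the Remainder Theorem, the remainder equals p(-4):
  6*(-4)^4 = 1536
  9*(-4)^3 = -576
  4*(-4)^2 = 64
  5*(-4)^1 = -20
  constant: -5
Sum: 1536 - 576 + 64 - 20 - 5 = 999


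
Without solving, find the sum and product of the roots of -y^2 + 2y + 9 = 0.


For ay^2+by+c=0: sum = -b/a, product = c/a.
a=-1, b=2, c=9
Sum = -(2)/-1 = 2
Product = (9)/-1 = -9


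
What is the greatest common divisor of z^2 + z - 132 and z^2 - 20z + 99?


Factor each:
  z^2 + z - 132 = (z - 11)(z + 12)
  z^2 - 20z + 99 = (z - 11)(z - 9)
Common monic factor: z - 11


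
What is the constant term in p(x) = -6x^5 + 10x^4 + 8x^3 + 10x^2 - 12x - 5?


Read off the constant term: -5


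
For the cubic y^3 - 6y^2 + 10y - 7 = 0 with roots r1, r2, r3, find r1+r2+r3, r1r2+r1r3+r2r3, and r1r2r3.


Monic cubic y^3+by^2+cy+d=0: sum=-b, pairwise sum=c, product=-d.
b=-6, c=10, d=-7
r1+r2+r3 = 6
r1r2+r1r3+r2r3 = 10
r1r2r3 = 7


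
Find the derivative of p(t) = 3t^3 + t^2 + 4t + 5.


Apply the power rule term by term:
  d/dt(3t^3) = 9t^2
  d/dt(t^2) = 2t
  d/dt(4t) = 4
  d/dt(5) = 0
p'(t) = 9t^2 + 2t + 4


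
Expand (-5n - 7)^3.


Expand (-5n - 7)^3 by repeated multiplication:
  (-5n - 7)^2 = 25n^2 + 70n + 49
= -125n^3 - 525n^2 - 735n - 343


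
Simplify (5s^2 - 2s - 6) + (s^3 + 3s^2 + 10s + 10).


Align terms by degree and add:
  5s^2 - 2s - 6
+ s^3 + 3s^2 + 10s + 10
= s^3 + 8s^2 + 8s + 4


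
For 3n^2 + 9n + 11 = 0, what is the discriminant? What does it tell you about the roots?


D = b^2 - 4ac = (9)^2 - 4(3)(11) = 81 - 132 = -51
Since D < 0: two complex conjugate roots (no real roots)


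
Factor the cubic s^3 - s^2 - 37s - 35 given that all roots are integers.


Try integer roots (divisors of -35). s=-5: p(-5)=0.
Divide out (s + 5): quotient is s^2 - 6s - 7.
Factor the quadratic: (s - 7)(s + 1)
Result: (s + 5)(s - 7)(s + 1)


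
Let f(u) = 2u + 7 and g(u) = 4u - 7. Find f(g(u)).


Substitute g(u) into f:
f(g(u)) = 2*(4u - 7) + 7
Expand and combine: 8u - 7


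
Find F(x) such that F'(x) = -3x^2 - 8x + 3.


Reverse power rule on each term:
  ∫ -3x^2 dx = -x^3
  ∫ -8x dx = -4x^2
  ∫ 3 dx = 3x
F(x) = -x^3 - 4x^2 + 3x + C


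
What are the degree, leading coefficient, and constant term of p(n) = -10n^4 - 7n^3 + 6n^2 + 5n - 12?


Highest power of n is 4, with coefficient -10. Constant term is -12.
Degree = 4, leading coefficient = -10, constant term = -12


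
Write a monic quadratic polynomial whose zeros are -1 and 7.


p(s) = (s + 1)(s - 7)
Expand: s^2 - 6s - 7


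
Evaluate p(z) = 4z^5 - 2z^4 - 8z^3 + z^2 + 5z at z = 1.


Using direct substitution:
  4 * (1)^5 = 4
  -2 * (1)^4 = -2
  -8 * (1)^3 = -8
  1 * (1)^2 = 1
  5 * (1)^1 = 5
  constant: 0
Sum = 4 - 2 - 8 + 1 + 5 + 0 = 0


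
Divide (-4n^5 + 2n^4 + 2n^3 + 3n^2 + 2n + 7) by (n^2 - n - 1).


(-4n^5 + 2n^4 + 2n^3 + 3n^2 + 2n + 7) / (n^2 - n - 1)
Step 1: -4n^3 * (n^2 - n - 1) = -4n^5 + 4n^4 + 4n^3; subtract.
Step 2: -2n^2 * (n^2 - n - 1) = -2n^4 + 2n^3 + 2n^2; subtract.
Step 3: -4n * (n^2 - n - 1) = -4n^3 + 4n^2 + 4n; subtract.
Step 4: -3 * (n^2 - n - 1) = -3n^2 + 3n + 3; subtract.
Quotient: -4n^3 - 2n^2 - 4n - 3, Remainder: -5n + 4


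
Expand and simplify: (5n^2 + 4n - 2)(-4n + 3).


Distribute each term of the first polynomial:
  (5n^2)(-4n + 3) = -20n^3 + 15n^2
  (4n)(-4n + 3) = -16n^2 + 12n
  (-2)(-4n + 3) = 8n - 6
Sum: -20n^3 - n^2 + 20n - 6


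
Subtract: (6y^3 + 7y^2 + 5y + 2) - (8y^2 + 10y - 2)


Distribute the minus sign:
  (6y^3 + 7y^2 + 5y + 2)
- (8y^2 + 10y - 2)
Negate second polynomial: -8y^2 - 10y + 2
Add: 6y^3 - y^2 - 5y + 4


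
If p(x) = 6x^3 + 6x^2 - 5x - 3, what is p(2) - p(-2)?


p(2) = 59
p(-2) = -17
p(2) - p(-2) = 59 + 17 = 76


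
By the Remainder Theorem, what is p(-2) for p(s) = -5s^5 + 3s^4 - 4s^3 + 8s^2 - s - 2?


By the Remainder Theorem, the remainder equals p(-2):
  -5*(-2)^5 = 160
  3*(-2)^4 = 48
  -4*(-2)^3 = 32
  8*(-2)^2 = 32
  -1*(-2)^1 = 2
  constant: -2
Sum: 160 + 48 + 32 + 32 + 2 - 2 = 272


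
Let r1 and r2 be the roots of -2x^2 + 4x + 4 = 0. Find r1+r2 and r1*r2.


For ax^2+bx+c=0: sum = -b/a, product = c/a.
a=-2, b=4, c=4
Sum = -(4)/-2 = 2
Product = (4)/-2 = -2


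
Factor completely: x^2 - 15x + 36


Roots satisfy r1 + r2 = -b/a = 15 and r1*r2 = c/a = 36.
So r1 = 12, r2 = 3.
x^2 - 15x + 36 = (x - r1)(x - r2) = (x - 12)(x - 3)


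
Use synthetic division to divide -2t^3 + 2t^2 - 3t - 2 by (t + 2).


Synthetic division with c = -2. Coefficients: -2, 2, -3, -2
Bring down -2.
  -2 * -2 = 4; 4 + 2 = 6
  6 * -2 = -12; -12 - 3 = -15
  -15 * -2 = 30; 30 - 2 = 28
Quotient: -2t^2 + 6t - 15, Remainder: 28


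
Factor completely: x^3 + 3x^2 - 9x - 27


Try integer roots (divisors of -27). x=3: p(3)=0.
Divide out (x - 3): quotient is x^2 + 6x + 9.
Factor the quadratic: (x + 3)(x + 3)
Result: (x - 3)(x + 3)(x + 3)


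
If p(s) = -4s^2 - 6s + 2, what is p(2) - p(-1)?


p(2) = -26
p(-1) = 4
p(2) - p(-1) = -26 - 4 = -30


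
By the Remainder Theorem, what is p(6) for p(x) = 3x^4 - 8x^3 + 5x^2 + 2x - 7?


By the Remainder Theorem, the remainder equals p(6):
  3*(6)^4 = 3888
  -8*(6)^3 = -1728
  5*(6)^2 = 180
  2*(6)^1 = 12
  constant: -7
Sum: 3888 - 1728 + 180 + 12 - 7 = 2345


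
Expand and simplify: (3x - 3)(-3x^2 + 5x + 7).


Distribute each term of the first polynomial:
  (3x)(-3x^2 + 5x + 7) = -9x^3 + 15x^2 + 21x
  (-3)(-3x^2 + 5x + 7) = 9x^2 - 15x - 21
Sum: -9x^3 + 24x^2 + 6x - 21


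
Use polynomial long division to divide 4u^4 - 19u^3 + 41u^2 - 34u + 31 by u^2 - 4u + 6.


(4u^4 - 19u^3 + 41u^2 - 34u + 31) / (u^2 - 4u + 6)
Step 1: 4u^2 * (u^2 - 4u + 6) = 4u^4 - 16u^3 + 24u^2; subtract.
Step 2: -3u * (u^2 - 4u + 6) = -3u^3 + 12u^2 - 18u; subtract.
Step 3: 5 * (u^2 - 4u + 6) = 5u^2 - 20u + 30; subtract.
Quotient: 4u^2 - 3u + 5, Remainder: 4u + 1


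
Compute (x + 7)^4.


Expand (x + 7)^4 by repeated multiplication:
  (x + 7)^2 = x^2 + 14x + 49
  (x + 7)^3 = x^3 + 21x^2 + 147x + 343
= x^4 + 28x^3 + 294x^2 + 1372x + 2401


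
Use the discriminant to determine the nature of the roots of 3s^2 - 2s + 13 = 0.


D = b^2 - 4ac = (-2)^2 - 4(3)(13) = 4 - 156 = -152
Since D < 0: two complex conjugate roots (no real roots)


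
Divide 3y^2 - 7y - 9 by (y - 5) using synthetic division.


Synthetic division with c = 5. Coefficients: 3, -7, -9
Bring down 3.
  3 * 5 = 15; 15 - 7 = 8
  8 * 5 = 40; 40 - 9 = 31
Quotient: 3y + 8, Remainder: 31


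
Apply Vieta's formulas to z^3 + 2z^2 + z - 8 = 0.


Monic cubic z^3+bz^2+cz+d=0: sum=-b, pairwise sum=c, product=-d.
b=2, c=1, d=-8
r1+r2+r3 = -2
r1r2+r1r3+r2r3 = 1
r1r2r3 = 8


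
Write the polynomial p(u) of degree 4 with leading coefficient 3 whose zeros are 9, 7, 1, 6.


p(u) = 3(u - 9)(u - 7)(u - 1)(u - 6)
Expand: 3u^4 - 69u^3 + 543u^2 - 1611u + 1134


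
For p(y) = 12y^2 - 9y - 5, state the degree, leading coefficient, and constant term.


Highest power of y is 2, with coefficient 12. Constant term is -5.
Degree = 2, leading coefficient = 12, constant term = -5


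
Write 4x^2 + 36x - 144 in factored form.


Roots satisfy r1 + r2 = -b/a = -9 and r1*r2 = c/a = -36.
So r1 = -12, r2 = 3.
4x^2 + 36x - 144 = 4(x - r1)(x - r2) = 4(x + 12)(x - 3)


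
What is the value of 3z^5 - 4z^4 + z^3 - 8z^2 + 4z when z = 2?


Using direct substitution:
  3 * (2)^5 = 96
  -4 * (2)^4 = -64
  1 * (2)^3 = 8
  -8 * (2)^2 = -32
  4 * (2)^1 = 8
  constant: 0
Sum = 96 - 64 + 8 - 32 + 8 + 0 = 16


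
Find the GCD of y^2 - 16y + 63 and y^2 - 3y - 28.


Factor each:
  y^2 - 16y + 63 = (y - 7)(y - 9)
  y^2 - 3y - 28 = (y - 7)(y + 4)
Common monic factor: y - 7


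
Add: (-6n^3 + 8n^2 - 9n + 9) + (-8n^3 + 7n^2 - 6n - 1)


Align terms by degree and add:
  -6n^3 + 8n^2 - 9n + 9
  -8n^3 + 7n^2 - 6n - 1
= -14n^3 + 15n^2 - 15n + 8


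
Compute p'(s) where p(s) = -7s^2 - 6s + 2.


Apply the power rule term by term:
  d/ds(-7s^2) = -14s
  d/ds(-6s) = -6
  d/ds(2) = 0
p'(s) = -14s - 6


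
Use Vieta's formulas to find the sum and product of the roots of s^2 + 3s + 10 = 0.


For as^2+bs+c=0: sum = -b/a, product = c/a.
a=1, b=3, c=10
Sum = -(3)/1 = -3
Product = (10)/1 = 10


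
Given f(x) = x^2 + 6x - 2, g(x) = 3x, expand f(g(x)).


Substitute g(x) into f:
f(g(x)) = 1*(3x)^2 + 6*(3x) + (-2)
(3x)^2 = 9x^2
Expand and combine: 9x^2 + 18x - 2


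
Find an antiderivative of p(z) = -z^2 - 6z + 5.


Reverse power rule on each term:
  ∫ -z^2 dz = -(1/3)z^3
  ∫ -6z dz = -3z^2
  ∫ 5 dz = 5z
F(z) = -(1/3)z^3 - 3z^2 + 5z + C


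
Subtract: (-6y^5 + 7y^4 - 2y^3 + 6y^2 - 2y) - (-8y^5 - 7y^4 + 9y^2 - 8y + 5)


Distribute the minus sign:
  (-6y^5 + 7y^4 - 2y^3 + 6y^2 - 2y)
- (-8y^5 - 7y^4 + 9y^2 - 8y + 5)
Negate second polynomial: 8y^5 + 7y^4 - 9y^2 + 8y - 5
Add: 2y^5 + 14y^4 - 2y^3 - 3y^2 + 6y - 5


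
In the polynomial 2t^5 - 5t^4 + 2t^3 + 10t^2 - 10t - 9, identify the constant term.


Read off the constant term: -9


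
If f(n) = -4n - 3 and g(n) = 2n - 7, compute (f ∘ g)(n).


Substitute g(n) into f:
f(g(n)) = -4*(2n - 7) + (-3)
Expand and combine: -8n + 25


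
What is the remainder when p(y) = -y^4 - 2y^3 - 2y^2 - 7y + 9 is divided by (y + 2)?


By the Remainder Theorem, the remainder equals p(-2):
  -1*(-2)^4 = -16
  -2*(-2)^3 = 16
  -2*(-2)^2 = -8
  -7*(-2)^1 = 14
  constant: 9
Sum: -16 + 16 - 8 + 14 + 9 = 15


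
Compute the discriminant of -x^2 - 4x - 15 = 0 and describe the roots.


D = b^2 - 4ac = (-4)^2 - 4(-1)(-15) = 16 - 60 = -44
Since D < 0: two complex conjugate roots (no real roots)


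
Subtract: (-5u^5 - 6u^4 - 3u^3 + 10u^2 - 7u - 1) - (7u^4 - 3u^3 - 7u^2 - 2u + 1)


Distribute the minus sign:
  (-5u^5 - 6u^4 - 3u^3 + 10u^2 - 7u - 1)
- (7u^4 - 3u^3 - 7u^2 - 2u + 1)
Negate second polynomial: -7u^4 + 3u^3 + 7u^2 + 2u - 1
Add: -5u^5 - 13u^4 + 17u^2 - 5u - 2


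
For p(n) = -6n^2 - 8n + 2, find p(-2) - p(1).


p(-2) = -6
p(1) = -12
p(-2) - p(1) = -6 + 12 = 6


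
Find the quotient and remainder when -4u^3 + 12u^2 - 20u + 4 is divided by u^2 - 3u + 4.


(-4u^3 + 12u^2 - 20u + 4) / (u^2 - 3u + 4)
Step 1: -4u * (u^2 - 3u + 4) = -4u^3 + 12u^2 - 16u; subtract.
Step 2: 0 * (u^2 - 3u + 4) = 0; subtract.
Quotient: -4u, Remainder: -4u + 4


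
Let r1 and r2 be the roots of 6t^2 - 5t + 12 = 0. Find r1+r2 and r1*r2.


For at^2+bt+c=0: sum = -b/a, product = c/a.
a=6, b=-5, c=12
Sum = -(-5)/6 = 5/6
Product = (12)/6 = 2


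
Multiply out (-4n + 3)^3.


Expand (-4n + 3)^3 by repeated multiplication:
  (-4n + 3)^2 = 16n^2 - 24n + 9
= -64n^3 + 144n^2 - 108n + 27


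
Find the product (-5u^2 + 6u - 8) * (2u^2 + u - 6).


Distribute each term of the first polynomial:
  (-5u^2)(2u^2 + u - 6) = -10u^4 - 5u^3 + 30u^2
  (6u)(2u^2 + u - 6) = 12u^3 + 6u^2 - 36u
  (-8)(2u^2 + u - 6) = -16u^2 - 8u + 48
Sum: -10u^4 + 7u^3 + 20u^2 - 44u + 48


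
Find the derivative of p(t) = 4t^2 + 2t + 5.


Apply the power rule term by term:
  d/dt(4t^2) = 8t
  d/dt(2t) = 2
  d/dt(5) = 0
p'(t) = 8t + 2


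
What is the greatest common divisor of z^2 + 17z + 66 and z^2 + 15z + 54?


Factor each:
  z^2 + 17z + 66 = (z + 6)(z + 11)
  z^2 + 15z + 54 = (z + 6)(z + 9)
Common monic factor: z + 6


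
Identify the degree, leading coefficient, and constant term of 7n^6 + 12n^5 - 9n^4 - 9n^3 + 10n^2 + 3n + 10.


Highest power of n is 6, with coefficient 7. Constant term is 10.
Degree = 6, leading coefficient = 7, constant term = 10


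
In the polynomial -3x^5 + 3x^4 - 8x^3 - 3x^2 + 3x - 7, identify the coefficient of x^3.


Read off the coefficient of x^3: -8


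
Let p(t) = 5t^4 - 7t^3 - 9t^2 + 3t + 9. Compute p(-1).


Using direct substitution:
  5 * (-1)^4 = 5
  -7 * (-1)^3 = 7
  -9 * (-1)^2 = -9
  3 * (-1)^1 = -3
  constant: 9
Sum = 5 + 7 - 9 - 3 + 9 = 9


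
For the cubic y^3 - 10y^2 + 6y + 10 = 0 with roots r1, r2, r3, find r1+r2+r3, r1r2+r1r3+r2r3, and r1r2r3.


Monic cubic y^3+by^2+cy+d=0: sum=-b, pairwise sum=c, product=-d.
b=-10, c=6, d=10
r1+r2+r3 = 10
r1r2+r1r3+r2r3 = 6
r1r2r3 = -10


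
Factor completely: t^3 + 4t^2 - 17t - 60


Try integer roots (divisors of -60). t=4: p(4)=0.
Divide out (t - 4): quotient is t^2 + 8t + 15.
Factor the quadratic: (t + 5)(t + 3)
Result: (t - 4)(t + 5)(t + 3)


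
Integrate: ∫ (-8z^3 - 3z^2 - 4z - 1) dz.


Reverse power rule on each term:
  ∫ -8z^3 dz = -2z^4
  ∫ -3z^2 dz = -z^3
  ∫ -4z dz = -2z^2
  ∫ -1 dz = -z
F(z) = -2z^4 - z^3 - 2z^2 - z + C


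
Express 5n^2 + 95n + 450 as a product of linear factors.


Roots satisfy r1 + r2 = -b/a = -19 and r1*r2 = c/a = 90.
So r1 = -10, r2 = -9.
5n^2 + 95n + 450 = 5(n - r1)(n - r2) = 5(n + 10)(n + 9)


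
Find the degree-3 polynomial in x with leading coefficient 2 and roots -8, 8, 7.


p(x) = 2(x + 8)(x - 8)(x - 7)
Expand: 2x^3 - 14x^2 - 128x + 896


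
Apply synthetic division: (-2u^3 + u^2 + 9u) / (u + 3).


Synthetic division with c = -3. Coefficients: -2, 1, 9, 0
Bring down -2.
  -2 * -3 = 6; 6 + 1 = 7
  7 * -3 = -21; -21 + 9 = -12
  -12 * -3 = 36; 36 + 0 = 36
Quotient: -2u^2 + 7u - 12, Remainder: 36


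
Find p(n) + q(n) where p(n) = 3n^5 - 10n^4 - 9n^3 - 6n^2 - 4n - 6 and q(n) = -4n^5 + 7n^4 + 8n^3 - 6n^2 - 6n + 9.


Align terms by degree and add:
  3n^5 - 10n^4 - 9n^3 - 6n^2 - 4n - 6
  -4n^5 + 7n^4 + 8n^3 - 6n^2 - 6n + 9
= -n^5 - 3n^4 - n^3 - 12n^2 - 10n + 3


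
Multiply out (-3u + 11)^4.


Expand (-3u + 11)^4 by repeated multiplication:
  (-3u + 11)^2 = 9u^2 - 66u + 121
  (-3u + 11)^3 = -27u^3 + 297u^2 - 1089u + 1331
= 81u^4 - 1188u^3 + 6534u^2 - 15972u + 14641


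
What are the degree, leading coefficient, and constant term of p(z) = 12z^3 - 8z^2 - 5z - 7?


Highest power of z is 3, with coefficient 12. Constant term is -7.
Degree = 3, leading coefficient = 12, constant term = -7


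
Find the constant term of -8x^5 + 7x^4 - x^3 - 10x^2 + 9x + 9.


Read off the constant term: 9


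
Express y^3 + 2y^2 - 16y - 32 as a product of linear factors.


Try integer roots (divisors of -32). y=-2: p(-2)=0.
Divide out (y + 2): quotient is y^2 - 16.
Factor the quadratic: (y + 4)(y - 4)
Result: (y + 2)(y + 4)(y - 4)


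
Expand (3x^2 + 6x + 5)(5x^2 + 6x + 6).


Distribute each term of the first polynomial:
  (3x^2)(5x^2 + 6x + 6) = 15x^4 + 18x^3 + 18x^2
  (6x)(5x^2 + 6x + 6) = 30x^3 + 36x^2 + 36x
  (5)(5x^2 + 6x + 6) = 25x^2 + 30x + 30
Sum: 15x^4 + 48x^3 + 79x^2 + 66x + 30


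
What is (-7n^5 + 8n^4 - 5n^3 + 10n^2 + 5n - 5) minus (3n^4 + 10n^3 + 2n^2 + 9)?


Distribute the minus sign:
  (-7n^5 + 8n^4 - 5n^3 + 10n^2 + 5n - 5)
- (3n^4 + 10n^3 + 2n^2 + 9)
Negate second polynomial: -3n^4 - 10n^3 - 2n^2 - 9
Add: -7n^5 + 5n^4 - 15n^3 + 8n^2 + 5n - 14


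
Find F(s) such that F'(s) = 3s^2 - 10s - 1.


Reverse power rule on each term:
  ∫ 3s^2 ds = s^3
  ∫ -10s ds = -5s^2
  ∫ -1 ds = -s
F(s) = s^3 - 5s^2 - s + C


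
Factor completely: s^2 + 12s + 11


Roots satisfy r1 + r2 = -b/a = -12 and r1*r2 = c/a = 11.
So r1 = -1, r2 = -11.
s^2 + 12s + 11 = (s - r1)(s - r2) = (s + 1)(s + 11)


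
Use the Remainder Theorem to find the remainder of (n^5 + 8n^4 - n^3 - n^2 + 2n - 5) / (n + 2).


By the Remainder Theorem, the remainder equals p(-2):
  1*(-2)^5 = -32
  8*(-2)^4 = 128
  -1*(-2)^3 = 8
  -1*(-2)^2 = -4
  2*(-2)^1 = -4
  constant: -5
Sum: -32 + 128 + 8 - 4 - 4 - 5 = 91


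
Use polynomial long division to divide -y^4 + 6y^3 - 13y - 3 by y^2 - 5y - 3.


(-y^4 + 6y^3 - 13y - 3) / (y^2 - 5y - 3)
Step 1: -y^2 * (y^2 - 5y - 3) = -y^4 + 5y^3 + 3y^2; subtract.
Step 2: y * (y^2 - 5y - 3) = y^3 - 5y^2 - 3y; subtract.
Step 3: 2 * (y^2 - 5y - 3) = 2y^2 - 10y - 6; subtract.
Quotient: -y^2 + y + 2, Remainder: 3


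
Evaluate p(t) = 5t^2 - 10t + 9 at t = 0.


Using direct substitution:
  5 * (0)^2 = 0
  -10 * (0)^1 = 0
  constant: 9
Sum = 0 + 0 + 9 = 9


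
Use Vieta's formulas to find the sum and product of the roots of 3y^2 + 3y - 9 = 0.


For ay^2+by+c=0: sum = -b/a, product = c/a.
a=3, b=3, c=-9
Sum = -(3)/3 = -1
Product = (-9)/3 = -3


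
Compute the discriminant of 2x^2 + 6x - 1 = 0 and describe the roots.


D = b^2 - 4ac = (6)^2 - 4(2)(-1) = 36 + 8 = 44
Since D > 0: two distinct irrational roots


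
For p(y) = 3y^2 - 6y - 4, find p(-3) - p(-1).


p(-3) = 41
p(-1) = 5
p(-3) - p(-1) = 41 - 5 = 36


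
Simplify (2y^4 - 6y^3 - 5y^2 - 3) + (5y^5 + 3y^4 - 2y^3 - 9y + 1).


Align terms by degree and add:
  2y^4 - 6y^3 - 5y^2 - 3
+ 5y^5 + 3y^4 - 2y^3 - 9y + 1
= 5y^5 + 5y^4 - 8y^3 - 5y^2 - 9y - 2


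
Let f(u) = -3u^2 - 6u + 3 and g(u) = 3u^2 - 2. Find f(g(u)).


Substitute g(u) into f:
f(g(u)) = -3*(3u^2 - 2)^2 + (-6)*(3u^2 - 2) + 3
(3u^2 - 2)^2 = 9u^4 - 12u^2 + 4
Expand and combine: -27u^4 + 18u^2 + 3


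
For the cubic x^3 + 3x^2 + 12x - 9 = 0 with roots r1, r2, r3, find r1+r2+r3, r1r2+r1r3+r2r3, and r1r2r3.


Monic cubic x^3+bx^2+cx+d=0: sum=-b, pairwise sum=c, product=-d.
b=3, c=12, d=-9
r1+r2+r3 = -3
r1r2+r1r3+r2r3 = 12
r1r2r3 = 9


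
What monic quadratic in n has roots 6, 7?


p(n) = (n - 6)(n - 7)
Expand: n^2 - 13n + 42


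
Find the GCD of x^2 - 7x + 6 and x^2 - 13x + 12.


Factor each:
  x^2 - 7x + 6 = (x - 1)(x - 6)
  x^2 - 13x + 12 = (x - 1)(x - 12)
Common monic factor: x - 1


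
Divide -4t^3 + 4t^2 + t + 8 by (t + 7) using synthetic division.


Synthetic division with c = -7. Coefficients: -4, 4, 1, 8
Bring down -4.
  -4 * -7 = 28; 28 + 4 = 32
  32 * -7 = -224; -224 + 1 = -223
  -223 * -7 = 1561; 1561 + 8 = 1569
Quotient: -4t^2 + 32t - 223, Remainder: 1569


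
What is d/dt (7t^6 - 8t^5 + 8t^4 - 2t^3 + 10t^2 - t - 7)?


Apply the power rule term by term:
  d/dt(7t^6) = 42t^5
  d/dt(-8t^5) = -40t^4
  d/dt(8t^4) = 32t^3
  d/dt(-2t^3) = -6t^2
  d/dt(10t^2) = 20t
  d/dt(-t) = -1
  d/dt(-7) = 0
p'(t) = 42t^5 - 40t^4 + 32t^3 - 6t^2 + 20t - 1


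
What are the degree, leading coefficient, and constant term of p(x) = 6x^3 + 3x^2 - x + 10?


Highest power of x is 3, with coefficient 6. Constant term is 10.
Degree = 3, leading coefficient = 6, constant term = 10


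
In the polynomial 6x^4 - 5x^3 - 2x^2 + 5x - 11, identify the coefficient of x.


Read off the coefficient of x: 5


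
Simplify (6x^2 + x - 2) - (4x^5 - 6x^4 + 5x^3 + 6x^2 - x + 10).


Distribute the minus sign:
  (6x^2 + x - 2)
- (4x^5 - 6x^4 + 5x^3 + 6x^2 - x + 10)
Negate second polynomial: -4x^5 + 6x^4 - 5x^3 - 6x^2 + x - 10
Add: -4x^5 + 6x^4 - 5x^3 + 2x - 12


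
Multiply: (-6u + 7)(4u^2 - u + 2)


Distribute each term of the first polynomial:
  (-6u)(4u^2 - u + 2) = -24u^3 + 6u^2 - 12u
  (7)(4u^2 - u + 2) = 28u^2 - 7u + 14
Sum: -24u^3 + 34u^2 - 19u + 14


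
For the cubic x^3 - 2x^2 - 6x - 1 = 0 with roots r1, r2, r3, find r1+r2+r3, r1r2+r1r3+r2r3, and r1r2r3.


Monic cubic x^3+bx^2+cx+d=0: sum=-b, pairwise sum=c, product=-d.
b=-2, c=-6, d=-1
r1+r2+r3 = 2
r1r2+r1r3+r2r3 = -6
r1r2r3 = 1


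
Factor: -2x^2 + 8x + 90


Roots satisfy r1 + r2 = -b/a = 4 and r1*r2 = c/a = -45.
So r1 = -5, r2 = 9.
-2x^2 + 8x + 90 = -2(x - r1)(x - r2) = -2(x + 5)(x - 9)


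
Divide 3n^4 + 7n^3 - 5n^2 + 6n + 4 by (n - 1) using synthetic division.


Synthetic division with c = 1. Coefficients: 3, 7, -5, 6, 4
Bring down 3.
  3 * 1 = 3; 3 + 7 = 10
  10 * 1 = 10; 10 - 5 = 5
  5 * 1 = 5; 5 + 6 = 11
  11 * 1 = 11; 11 + 4 = 15
Quotient: 3n^3 + 10n^2 + 5n + 11, Remainder: 15


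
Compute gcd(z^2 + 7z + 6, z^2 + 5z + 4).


Factor each:
  z^2 + 7z + 6 = (z + 1)(z + 6)
  z^2 + 5z + 4 = (z + 1)(z + 4)
Common monic factor: z + 1


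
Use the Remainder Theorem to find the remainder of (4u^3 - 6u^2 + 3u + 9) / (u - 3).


By the Remainder Theorem, the remainder equals p(3):
  4*(3)^3 = 108
  -6*(3)^2 = -54
  3*(3)^1 = 9
  constant: 9
Sum: 108 - 54 + 9 + 9 = 72


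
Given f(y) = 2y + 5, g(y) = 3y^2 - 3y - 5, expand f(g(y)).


Substitute g(y) into f:
f(g(y)) = 2*(3y^2 - 3y - 5) + 5
Expand and combine: 6y^2 - 6y - 5


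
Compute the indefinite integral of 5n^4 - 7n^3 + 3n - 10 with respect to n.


Reverse power rule on each term:
  ∫ 5n^4 dn = n^5
  ∫ -7n^3 dn = -(7/4)n^4
  ∫ 3n dn = (3/2)n^2
  ∫ -10 dn = -10n
F(n) = n^5 - (7/4)n^4 + (3/2)n^2 - 10n + C


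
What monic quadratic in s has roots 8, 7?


p(s) = (s - 8)(s - 7)
Expand: s^2 - 15s + 56


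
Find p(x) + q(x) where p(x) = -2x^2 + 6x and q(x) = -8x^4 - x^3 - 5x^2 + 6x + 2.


Align terms by degree and add:
  -2x^2 + 6x
  -8x^4 - x^3 - 5x^2 + 6x + 2
= -8x^4 - x^3 - 7x^2 + 12x + 2


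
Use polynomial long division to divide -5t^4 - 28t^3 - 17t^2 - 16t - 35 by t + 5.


(-5t^4 - 28t^3 - 17t^2 - 16t - 35) / (t + 5)
Step 1: -5t^3 * (t + 5) = -5t^4 - 25t^3; subtract.
Step 2: -3t^2 * (t + 5) = -3t^3 - 15t^2; subtract.
Step 3: -2t * (t + 5) = -2t^2 - 10t; subtract.
Step 4: -6 * (t + 5) = -6t - 30; subtract.
Quotient: -5t^3 - 3t^2 - 2t - 6, Remainder: -5


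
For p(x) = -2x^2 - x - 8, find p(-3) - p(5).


p(-3) = -23
p(5) = -63
p(-3) - p(5) = -23 + 63 = 40


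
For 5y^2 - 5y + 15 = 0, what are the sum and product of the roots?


For ay^2+by+c=0: sum = -b/a, product = c/a.
a=5, b=-5, c=15
Sum = -(-5)/5 = 1
Product = (15)/5 = 3


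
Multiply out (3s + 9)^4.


Expand (3s + 9)^4 by repeated multiplication:
  (3s + 9)^2 = 9s^2 + 54s + 81
  (3s + 9)^3 = 27s^3 + 243s^2 + 729s + 729
= 81s^4 + 972s^3 + 4374s^2 + 8748s + 6561


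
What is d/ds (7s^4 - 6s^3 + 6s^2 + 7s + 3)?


Apply the power rule term by term:
  d/ds(7s^4) = 28s^3
  d/ds(-6s^3) = -18s^2
  d/ds(6s^2) = 12s
  d/ds(7s) = 7
  d/ds(3) = 0
p'(s) = 28s^3 - 18s^2 + 12s + 7


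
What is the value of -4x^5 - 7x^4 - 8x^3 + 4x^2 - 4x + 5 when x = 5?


Using direct substitution:
  -4 * (5)^5 = -12500
  -7 * (5)^4 = -4375
  -8 * (5)^3 = -1000
  4 * (5)^2 = 100
  -4 * (5)^1 = -20
  constant: 5
Sum = -12500 - 4375 - 1000 + 100 - 20 + 5 = -17790


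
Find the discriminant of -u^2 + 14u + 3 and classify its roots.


D = b^2 - 4ac = (14)^2 - 4(-1)(3) = 196 + 12 = 208
Since D > 0: two distinct irrational roots


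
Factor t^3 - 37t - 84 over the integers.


Try integer roots (divisors of -84). t=-4: p(-4)=0.
Divide out (t + 4): quotient is t^2 - 4t - 21.
Factor the quadratic: (t + 3)(t - 7)
Result: (t + 4)(t + 3)(t - 7)


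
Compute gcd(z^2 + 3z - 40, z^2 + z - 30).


Factor each:
  z^2 + 3z - 40 = (z - 5)(z + 8)
  z^2 + z - 30 = (z - 5)(z + 6)
Common monic factor: z - 5


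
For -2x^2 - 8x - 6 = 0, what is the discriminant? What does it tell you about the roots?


D = b^2 - 4ac = (-8)^2 - 4(-2)(-6) = 64 - 48 = 16
Since D > 0: two distinct rational roots


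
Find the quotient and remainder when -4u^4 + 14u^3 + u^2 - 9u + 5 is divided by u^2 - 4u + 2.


(-4u^4 + 14u^3 + u^2 - 9u + 5) / (u^2 - 4u + 2)
Step 1: -4u^2 * (u^2 - 4u + 2) = -4u^4 + 16u^3 - 8u^2; subtract.
Step 2: -2u * (u^2 - 4u + 2) = -2u^3 + 8u^2 - 4u; subtract.
Step 3: 1 * (u^2 - 4u + 2) = u^2 - 4u + 2; subtract.
Quotient: -4u^2 - 2u + 1, Remainder: -u + 3


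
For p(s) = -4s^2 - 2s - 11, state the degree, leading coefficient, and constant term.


Highest power of s is 2, with coefficient -4. Constant term is -11.
Degree = 2, leading coefficient = -4, constant term = -11


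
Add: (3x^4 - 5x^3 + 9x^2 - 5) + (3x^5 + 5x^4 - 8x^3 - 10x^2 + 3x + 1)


Align terms by degree and add:
  3x^4 - 5x^3 + 9x^2 - 5
+ 3x^5 + 5x^4 - 8x^3 - 10x^2 + 3x + 1
= 3x^5 + 8x^4 - 13x^3 - x^2 + 3x - 4


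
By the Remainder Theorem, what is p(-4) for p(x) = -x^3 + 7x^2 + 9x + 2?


By the Remainder Theorem, the remainder equals p(-4):
  -1*(-4)^3 = 64
  7*(-4)^2 = 112
  9*(-4)^1 = -36
  constant: 2
Sum: 64 + 112 - 36 + 2 = 142


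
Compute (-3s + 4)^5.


Expand (-3s + 4)^5 by repeated multiplication:
  (-3s + 4)^2 = 9s^2 - 24s + 16
  (-3s + 4)^3 = -27s^3 + 108s^2 - 144s + 64
  (-3s + 4)^4 = 81s^4 - 432s^3 + 864s^2 - 768s + 256
= -243s^5 + 1620s^4 - 4320s^3 + 5760s^2 - 3840s + 1024


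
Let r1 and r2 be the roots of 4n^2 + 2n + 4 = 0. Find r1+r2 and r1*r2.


For an^2+bn+c=0: sum = -b/a, product = c/a.
a=4, b=2, c=4
Sum = -(2)/4 = -1/2
Product = (4)/4 = 1


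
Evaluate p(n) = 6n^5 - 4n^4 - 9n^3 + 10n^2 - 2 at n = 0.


Using direct substitution:
  6 * (0)^5 = 0
  -4 * (0)^4 = 0
  -9 * (0)^3 = 0
  10 * (0)^2 = 0
  0 * (0)^1 = 0
  constant: -2
Sum = 0 + 0 + 0 + 0 + 0 - 2 = -2


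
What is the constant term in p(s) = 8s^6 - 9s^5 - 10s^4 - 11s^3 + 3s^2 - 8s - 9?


Read off the constant term: -9


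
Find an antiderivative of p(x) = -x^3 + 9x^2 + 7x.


Reverse power rule on each term:
  ∫ -x^3 dx = -(1/4)x^4
  ∫ 9x^2 dx = 3x^3
  ∫ 7x dx = (7/2)x^2
F(x) = -(1/4)x^4 + 3x^3 + (7/2)x^2 + C


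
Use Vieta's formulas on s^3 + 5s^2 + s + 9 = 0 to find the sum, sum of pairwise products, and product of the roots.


Monic cubic s^3+bs^2+cs+d=0: sum=-b, pairwise sum=c, product=-d.
b=5, c=1, d=9
r1+r2+r3 = -5
r1r2+r1r3+r2r3 = 1
r1r2r3 = -9
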